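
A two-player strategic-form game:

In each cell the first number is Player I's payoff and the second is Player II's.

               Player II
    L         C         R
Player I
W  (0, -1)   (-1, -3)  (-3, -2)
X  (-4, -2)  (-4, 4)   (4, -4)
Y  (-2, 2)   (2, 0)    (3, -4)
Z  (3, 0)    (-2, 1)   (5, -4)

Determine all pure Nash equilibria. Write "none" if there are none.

(W, L): Player I can switch to Z (0 → 3). Not NE.
(W, C): Player I can switch to Y (-1 → 2). Not NE.
(W, R): Player I can switch to X (-3 → 4). Not NE.
(X, L): Player I can switch to W (-4 → 0). Not NE.
(X, C): Player I can switch to W (-4 → -1). Not NE.
(X, R): Player I can switch to Z (4 → 5). Not NE.
(Y, L): Player I can switch to W (-2 → 0). Not NE.
(Y, C): Player II can switch to L (0 → 2). Not NE.
(Y, R): Player I can switch to X (3 → 4). Not NE.
(Z, L): Player II can switch to C (0 → 1). Not NE.
(The remaining 2 profiles each have a profitable deviation by the same check.)

This game has no pure Nash equilibrium.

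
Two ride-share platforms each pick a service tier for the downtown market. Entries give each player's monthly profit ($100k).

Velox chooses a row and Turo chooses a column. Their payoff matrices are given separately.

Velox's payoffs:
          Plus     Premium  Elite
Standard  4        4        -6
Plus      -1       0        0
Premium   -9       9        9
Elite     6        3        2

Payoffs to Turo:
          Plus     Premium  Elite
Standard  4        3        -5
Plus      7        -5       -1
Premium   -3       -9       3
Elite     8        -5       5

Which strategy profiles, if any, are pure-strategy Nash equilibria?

Check each profile: it is a Nash equilibrium iff no player can strictly gain by switching unilaterally.
(Standard, Plus): Velox can switch to Elite (4 → 6). Not NE.
(Standard, Premium): Velox can switch to Premium (4 → 9). Not NE.
(Standard, Elite): Velox can switch to Plus (-6 → 0). Not NE.
(Plus, Plus): Velox can switch to Standard (-1 → 4). Not NE.
(Plus, Premium): Velox can switch to Standard (0 → 4). Not NE.
(Plus, Elite): Velox can switch to Premium (0 → 9). Not NE.
(Premium, Plus): Velox can switch to Standard (-9 → 4). Not NE.
(Premium, Premium): Turo can switch to Plus (-9 → -3). Not NE.
(Premium, Elite): Velox gets 9, best alternative 2; Turo gets 3, best alternative -3. No profitable deviation — NE.
(Elite, Plus): Velox gets 6, best alternative 4; Turo gets 8, best alternative 5. No profitable deviation — NE.
(Elite, Premium): Velox can switch to Standard (3 → 4). Not NE.
(Elite, Elite): Velox can switch to Premium (2 → 9). Not NE.

Pure-strategy Nash equilibria: (Premium, Elite); (Elite, Plus)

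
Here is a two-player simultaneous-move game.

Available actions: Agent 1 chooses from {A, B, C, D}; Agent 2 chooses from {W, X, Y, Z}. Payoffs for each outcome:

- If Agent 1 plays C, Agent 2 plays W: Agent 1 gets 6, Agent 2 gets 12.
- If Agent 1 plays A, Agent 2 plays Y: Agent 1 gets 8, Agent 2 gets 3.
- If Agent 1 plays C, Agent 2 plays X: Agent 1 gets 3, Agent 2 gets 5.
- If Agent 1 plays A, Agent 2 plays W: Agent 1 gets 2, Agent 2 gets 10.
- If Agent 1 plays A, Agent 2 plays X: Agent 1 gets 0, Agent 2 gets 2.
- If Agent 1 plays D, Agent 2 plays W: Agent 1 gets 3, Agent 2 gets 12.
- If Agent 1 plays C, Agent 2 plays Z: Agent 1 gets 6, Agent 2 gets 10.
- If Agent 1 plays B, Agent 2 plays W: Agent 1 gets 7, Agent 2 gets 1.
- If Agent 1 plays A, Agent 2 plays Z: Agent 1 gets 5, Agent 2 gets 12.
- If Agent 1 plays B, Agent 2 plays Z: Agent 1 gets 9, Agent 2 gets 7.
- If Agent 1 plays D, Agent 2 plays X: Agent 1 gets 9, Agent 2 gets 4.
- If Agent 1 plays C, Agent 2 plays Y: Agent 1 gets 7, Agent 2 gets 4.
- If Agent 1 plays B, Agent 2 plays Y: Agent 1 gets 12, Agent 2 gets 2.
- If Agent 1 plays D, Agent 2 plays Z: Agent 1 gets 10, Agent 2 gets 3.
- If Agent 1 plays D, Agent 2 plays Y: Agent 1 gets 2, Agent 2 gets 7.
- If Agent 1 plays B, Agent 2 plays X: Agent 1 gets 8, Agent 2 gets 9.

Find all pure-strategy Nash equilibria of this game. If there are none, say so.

(A, W): Agent 1 can switch to B (2 → 7). Not NE.
(A, X): Agent 1 can switch to B (0 → 8). Not NE.
(A, Y): Agent 1 can switch to B (8 → 12). Not NE.
(A, Z): Agent 1 can switch to B (5 → 9). Not NE.
(B, W): Agent 2 can switch to X (1 → 9). Not NE.
(B, X): Agent 1 can switch to D (8 → 9). Not NE.
(B, Y): Agent 2 can switch to X (2 → 9). Not NE.
(B, Z): Agent 1 can switch to D (9 → 10). Not NE.
(The remaining 8 profiles each have a profitable deviation by the same check.)

No pure-strategy Nash equilibrium.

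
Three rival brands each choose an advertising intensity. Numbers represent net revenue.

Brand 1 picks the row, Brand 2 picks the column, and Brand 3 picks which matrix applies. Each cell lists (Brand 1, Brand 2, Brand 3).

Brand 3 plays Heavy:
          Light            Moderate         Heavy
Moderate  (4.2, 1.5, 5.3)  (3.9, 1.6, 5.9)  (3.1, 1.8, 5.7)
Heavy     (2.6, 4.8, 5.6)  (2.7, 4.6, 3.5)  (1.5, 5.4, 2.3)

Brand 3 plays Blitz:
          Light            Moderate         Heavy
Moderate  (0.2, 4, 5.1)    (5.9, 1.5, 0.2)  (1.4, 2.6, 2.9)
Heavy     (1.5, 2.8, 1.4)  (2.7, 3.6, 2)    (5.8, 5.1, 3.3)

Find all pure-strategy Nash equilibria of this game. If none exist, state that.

Pure-strategy Nash equilibria: (Moderate, Heavy, Heavy); (Heavy, Heavy, Blitz)

Brand 1 against (Light, Heavy): payoffs 4.2, 2.6 → best response Moderate.
Brand 1 against (Light, Blitz): payoffs 0.2, 1.5 → best response Heavy.
Brand 1 against (Moderate, Heavy): payoffs 3.9, 2.7 → best response Moderate.
Brand 1 against (Moderate, Blitz): payoffs 5.9, 2.7 → best response Moderate.
Brand 1 against (Heavy, Heavy): payoffs 3.1, 1.5 → best response Moderate.
Brand 1 against (Heavy, Blitz): payoffs 1.4, 5.8 → best response Heavy.
Brand 2 against (Moderate, Heavy): payoffs 1.5, 1.6, 1.8 → best response Heavy.
Brand 2 against (Moderate, Blitz): payoffs 4, 1.5, 2.6 → best response Light.
Brand 2 against (Heavy, Heavy): payoffs 4.8, 4.6, 5.4 → best response Heavy.
Brand 2 against (Heavy, Blitz): payoffs 2.8, 3.6, 5.1 → best response Heavy.
Brand 3 against (Moderate, Light): payoffs 5.3, 5.1 → best response Heavy.
Brand 3 against (Moderate, Moderate): payoffs 5.9, 0.2 → best response Heavy.
Brand 3 against (Moderate, Heavy): payoffs 5.7, 2.9 → best response Heavy.
Brand 3 against (Heavy, Light): payoffs 5.6, 1.4 → best response Heavy.
Brand 3 against (Heavy, Moderate): payoffs 3.5, 2 → best response Heavy.
Brand 3 against (Heavy, Heavy): payoffs 2.3, 3.3 → best response Blitz.
Mutual best responses: (Moderate, Heavy, Heavy); (Heavy, Heavy, Blitz).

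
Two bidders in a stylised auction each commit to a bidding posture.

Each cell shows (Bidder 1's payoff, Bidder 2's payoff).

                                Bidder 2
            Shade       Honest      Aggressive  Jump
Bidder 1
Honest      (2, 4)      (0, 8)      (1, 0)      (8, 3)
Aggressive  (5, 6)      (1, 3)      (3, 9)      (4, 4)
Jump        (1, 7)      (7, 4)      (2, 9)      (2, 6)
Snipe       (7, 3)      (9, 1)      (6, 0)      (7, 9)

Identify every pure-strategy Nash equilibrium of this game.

none

(Honest, Shade): Bidder 1 can switch to Aggressive (2 → 5). Not NE.
(Honest, Honest): Bidder 1 can switch to Aggressive (0 → 1). Not NE.
(Honest, Aggressive): Bidder 1 can switch to Aggressive (1 → 3). Not NE.
(Honest, Jump): Bidder 2 can switch to Shade (3 → 4). Not NE.
(Aggressive, Shade): Bidder 1 can switch to Snipe (5 → 7). Not NE.
(Aggressive, Honest): Bidder 1 can switch to Jump (1 → 7). Not NE.
(Aggressive, Aggressive): Bidder 1 can switch to Snipe (3 → 6). Not NE.
(Aggressive, Jump): Bidder 1 can switch to Honest (4 → 8). Not NE.
(The remaining 8 profiles each have a profitable deviation by the same check.)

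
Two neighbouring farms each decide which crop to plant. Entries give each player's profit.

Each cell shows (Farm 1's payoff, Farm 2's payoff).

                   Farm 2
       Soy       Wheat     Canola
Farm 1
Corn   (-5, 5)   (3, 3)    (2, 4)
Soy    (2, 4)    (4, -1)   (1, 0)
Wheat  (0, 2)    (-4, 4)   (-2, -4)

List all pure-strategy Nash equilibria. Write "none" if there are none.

The unique pure-strategy Nash equilibrium is (Soy, Soy).

For each strategy profile, look for a profitable unilateral deviation.
(Corn, Soy): Farm 1 can switch to Soy (-5 → 2). Not NE.
(Corn, Wheat): Farm 1 can switch to Soy (3 → 4). Not NE.
(Corn, Canola): Farm 2 can switch to Soy (4 → 5). Not NE.
(Soy, Soy): Farm 1 gets 2, best alternative 0; Farm 2 gets 4, best alternative 0. No profitable deviation — NE.
(Soy, Wheat): Farm 2 can switch to Soy (-1 → 4). Not NE.
(Soy, Canola): Farm 1 can switch to Corn (1 → 2). Not NE.
(Wheat, Soy): Farm 1 can switch to Soy (0 → 2). Not NE.
(Wheat, Wheat): Farm 1 can switch to Corn (-4 → 3). Not NE.
(Wheat, Canola): Farm 1 can switch to Corn (-2 → 2). Not NE.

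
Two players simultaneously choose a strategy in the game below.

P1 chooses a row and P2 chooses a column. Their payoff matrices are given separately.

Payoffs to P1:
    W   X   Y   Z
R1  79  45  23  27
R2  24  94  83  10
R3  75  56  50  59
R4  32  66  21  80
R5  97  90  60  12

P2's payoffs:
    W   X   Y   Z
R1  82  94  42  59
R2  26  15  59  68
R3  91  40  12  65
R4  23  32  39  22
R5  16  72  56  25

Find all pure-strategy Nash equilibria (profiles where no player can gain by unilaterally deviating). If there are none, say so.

There is no pure-strategy Nash equilibrium.

Mark each player's best response to every combination of opponents' strategies; a profile where every player is best-responding is a pure Nash equilibrium.
P1 against W: payoffs 79, 24, 75, 32, 97 → best response R5.
P1 against X: payoffs 45, 94, 56, 66, 90 → best response R2.
P1 against Y: payoffs 23, 83, 50, 21, 60 → best response R2.
P1 against Z: payoffs 27, 10, 59, 80, 12 → best response R4.
P2 against R1: payoffs 82, 94, 42, 59 → best response X.
P2 against R2: payoffs 26, 15, 59, 68 → best response Z.
P2 against R3: payoffs 91, 40, 12, 65 → best response W.
P2 against R4: payoffs 23, 32, 39, 22 → best response Y.
P2 against R5: payoffs 16, 72, 56, 25 → best response X.
No profile is a mutual best response for all players.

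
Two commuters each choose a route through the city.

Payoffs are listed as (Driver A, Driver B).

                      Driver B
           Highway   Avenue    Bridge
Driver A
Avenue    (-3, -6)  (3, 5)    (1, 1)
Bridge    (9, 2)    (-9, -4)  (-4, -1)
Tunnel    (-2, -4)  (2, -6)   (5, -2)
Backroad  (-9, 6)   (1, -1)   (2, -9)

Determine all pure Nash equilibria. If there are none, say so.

Pure-strategy Nash equilibria: (Avenue, Avenue), (Bridge, Highway), (Tunnel, Bridge)

(Avenue, Highway): Driver A can switch to Bridge (-3 → 9). Not NE.
(Avenue, Avenue): Driver A gets 3, best alternative 2; Driver B gets 5, best alternative 1. No profitable deviation — NE.
(Avenue, Bridge): Driver A can switch to Tunnel (1 → 5). Not NE.
(Bridge, Highway): Driver A gets 9, best alternative -2; Driver B gets 2, best alternative -1. No profitable deviation — NE.
(Bridge, Avenue): Driver A can switch to Avenue (-9 → 3). Not NE.
(Bridge, Bridge): Driver A can switch to Avenue (-4 → 1). Not NE.
(Tunnel, Highway): Driver A can switch to Bridge (-2 → 9). Not NE.
(Tunnel, Avenue): Driver A can switch to Avenue (2 → 3). Not NE.
(Tunnel, Bridge): Driver A gets 5, best alternative 2; Driver B gets -2, best alternative -4. No profitable deviation — NE.
(Backroad, Highway): Driver A can switch to Avenue (-9 → -3). Not NE.
(Backroad, Avenue): Driver A can switch to Avenue (1 → 3). Not NE.
(Backroad, Bridge): Driver A can switch to Tunnel (2 → 5). Not NE.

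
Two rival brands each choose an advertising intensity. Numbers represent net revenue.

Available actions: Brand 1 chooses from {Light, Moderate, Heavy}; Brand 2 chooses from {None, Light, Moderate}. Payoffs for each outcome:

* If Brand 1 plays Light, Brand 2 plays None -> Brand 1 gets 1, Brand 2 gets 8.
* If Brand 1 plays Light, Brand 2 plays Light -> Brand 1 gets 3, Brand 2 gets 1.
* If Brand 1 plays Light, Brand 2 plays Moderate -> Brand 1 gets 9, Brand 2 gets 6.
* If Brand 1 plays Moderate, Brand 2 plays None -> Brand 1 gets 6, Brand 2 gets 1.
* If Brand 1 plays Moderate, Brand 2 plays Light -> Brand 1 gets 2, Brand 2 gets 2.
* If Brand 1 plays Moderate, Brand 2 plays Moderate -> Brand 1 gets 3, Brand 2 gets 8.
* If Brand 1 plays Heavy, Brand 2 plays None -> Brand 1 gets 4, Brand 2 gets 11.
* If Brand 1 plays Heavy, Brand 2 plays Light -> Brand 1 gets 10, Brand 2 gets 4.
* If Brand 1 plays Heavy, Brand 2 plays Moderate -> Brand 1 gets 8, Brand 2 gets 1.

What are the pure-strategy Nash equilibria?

This game has no pure Nash equilibrium.

(Light, None): Brand 1 can switch to Moderate (1 → 6). Not NE.
(Light, Light): Brand 1 can switch to Heavy (3 → 10). Not NE.
(Light, Moderate): Brand 2 can switch to None (6 → 8). Not NE.
(Moderate, None): Brand 2 can switch to Light (1 → 2). Not NE.
(Moderate, Light): Brand 1 can switch to Light (2 → 3). Not NE.
(Moderate, Moderate): Brand 1 can switch to Light (3 → 9). Not NE.
(Heavy, None): Brand 1 can switch to Moderate (4 → 6). Not NE.
(Heavy, Light): Brand 2 can switch to None (4 → 11). Not NE.
(Heavy, Moderate): Brand 1 can switch to Light (8 → 9). Not NE.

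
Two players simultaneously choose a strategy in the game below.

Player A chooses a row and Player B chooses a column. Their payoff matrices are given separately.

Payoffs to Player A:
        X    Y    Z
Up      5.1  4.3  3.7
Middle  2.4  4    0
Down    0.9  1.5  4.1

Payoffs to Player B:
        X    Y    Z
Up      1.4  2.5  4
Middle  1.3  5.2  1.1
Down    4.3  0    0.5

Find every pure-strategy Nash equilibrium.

No pure-strategy Nash equilibrium.

For each player, find the best response to each opponent profile; mutual best responses are the pure NE.
Player A against X: payoffs 5.1, 2.4, 0.9 → best response Up.
Player A against Y: payoffs 4.3, 4, 1.5 → best response Up.
Player A against Z: payoffs 3.7, 0, 4.1 → best response Down.
Player B against Up: payoffs 1.4, 2.5, 4 → best response Z.
Player B against Middle: payoffs 1.3, 5.2, 1.1 → best response Y.
Player B against Down: payoffs 4.3, 0, 0.5 → best response X.
No profile is a mutual best response for all players.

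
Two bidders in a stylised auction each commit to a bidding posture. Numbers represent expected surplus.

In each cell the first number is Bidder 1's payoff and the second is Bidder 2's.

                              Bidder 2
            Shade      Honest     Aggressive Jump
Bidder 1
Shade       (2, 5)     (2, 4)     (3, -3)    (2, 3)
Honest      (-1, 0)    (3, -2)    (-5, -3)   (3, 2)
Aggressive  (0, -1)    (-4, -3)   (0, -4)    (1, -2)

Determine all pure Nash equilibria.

(Shade, Shade): Bidder 1 gets 2, best alternative 0; Bidder 2 gets 5, best alternative 4. No profitable deviation — NE.
(Shade, Honest): Bidder 1 can switch to Honest (2 → 3). Not NE.
(Shade, Aggressive): Bidder 2 can switch to Shade (-3 → 5). Not NE.
(Shade, Jump): Bidder 1 can switch to Honest (2 → 3). Not NE.
(Honest, Shade): Bidder 1 can switch to Shade (-1 → 2). Not NE.
(Honest, Honest): Bidder 2 can switch to Shade (-2 → 0). Not NE.
(Honest, Aggressive): Bidder 1 can switch to Shade (-5 → 3). Not NE.
(Honest, Jump): Bidder 1 gets 3, best alternative 2; Bidder 2 gets 2, best alternative 0. No profitable deviation — NE.
(Aggressive, Shade): Bidder 1 can switch to Shade (0 → 2). Not NE.
(Aggressive, Honest): Bidder 1 can switch to Shade (-4 → 2). Not NE.
(The remaining 2 profiles each have a profitable deviation by the same check.)

The pure Nash equilibria are (Shade, Shade), (Honest, Jump).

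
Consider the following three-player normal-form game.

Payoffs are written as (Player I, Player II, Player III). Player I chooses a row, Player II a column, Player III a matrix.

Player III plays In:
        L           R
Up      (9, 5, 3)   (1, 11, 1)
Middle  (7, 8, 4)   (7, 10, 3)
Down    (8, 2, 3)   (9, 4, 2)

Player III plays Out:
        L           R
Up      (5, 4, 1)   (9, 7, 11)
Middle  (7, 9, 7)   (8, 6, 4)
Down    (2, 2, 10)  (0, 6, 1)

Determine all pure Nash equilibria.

Mark each player's best response to every combination of opponents' strategies; a profile where every player is best-responding is a pure Nash equilibrium.
Player I against (L, In): payoffs 9, 7, 8 → best response Up.
Player I against (L, Out): payoffs 5, 7, 2 → best response Middle.
Player I against (R, In): payoffs 1, 7, 9 → best response Down.
Player I against (R, Out): payoffs 9, 8, 0 → best response Up.
Player II against (Up, In): payoffs 5, 11 → best response R.
Player II against (Up, Out): payoffs 4, 7 → best response R.
Player II against (Middle, In): payoffs 8, 10 → best response R.
Player II against (Middle, Out): payoffs 9, 6 → best response L.
Player II against (Down, In): payoffs 2, 4 → best response R.
Player II against (Down, Out): payoffs 2, 6 → best response R.
Player III against (Up, L): payoffs 3, 1 → best response In.
Player III against (Up, R): payoffs 1, 11 → best response Out.
Player III against (Middle, L): payoffs 4, 7 → best response Out.
Player III against (Middle, R): payoffs 3, 4 → best response Out.
Player III against (Down, L): payoffs 3, 10 → best response Out.
Player III against (Down, R): payoffs 2, 1 → best response In.
Mutual best responses: (Up, R, Out); (Middle, L, Out); (Down, R, In).

Pure-strategy Nash equilibria: (Up, R, Out); (Middle, L, Out); (Down, R, In)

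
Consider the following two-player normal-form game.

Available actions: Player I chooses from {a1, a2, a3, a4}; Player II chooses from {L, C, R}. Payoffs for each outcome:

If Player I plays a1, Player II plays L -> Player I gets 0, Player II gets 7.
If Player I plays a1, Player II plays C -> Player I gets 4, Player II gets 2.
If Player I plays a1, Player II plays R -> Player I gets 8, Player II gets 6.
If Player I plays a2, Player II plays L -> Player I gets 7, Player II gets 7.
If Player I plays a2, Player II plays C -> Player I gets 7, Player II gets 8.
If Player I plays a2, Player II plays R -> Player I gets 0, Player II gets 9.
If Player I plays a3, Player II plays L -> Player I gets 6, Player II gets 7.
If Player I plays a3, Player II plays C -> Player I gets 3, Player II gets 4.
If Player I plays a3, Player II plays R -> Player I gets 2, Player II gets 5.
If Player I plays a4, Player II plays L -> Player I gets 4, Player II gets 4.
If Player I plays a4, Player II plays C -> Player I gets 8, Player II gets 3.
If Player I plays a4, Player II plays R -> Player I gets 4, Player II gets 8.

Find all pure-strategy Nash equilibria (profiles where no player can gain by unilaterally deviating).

This game has no pure Nash equilibrium.

(a1, L): Player I can switch to a2 (0 → 7). Not NE.
(a1, C): Player I can switch to a2 (4 → 7). Not NE.
(a1, R): Player II can switch to L (6 → 7). Not NE.
(a2, L): Player II can switch to C (7 → 8). Not NE.
(a2, C): Player I can switch to a4 (7 → 8). Not NE.
(a2, R): Player I can switch to a1 (0 → 8). Not NE.
(a3, L): Player I can switch to a2 (6 → 7). Not NE.
(a3, C): Player I can switch to a1 (3 → 4). Not NE.
(The remaining 4 profiles each have a profitable deviation by the same check.)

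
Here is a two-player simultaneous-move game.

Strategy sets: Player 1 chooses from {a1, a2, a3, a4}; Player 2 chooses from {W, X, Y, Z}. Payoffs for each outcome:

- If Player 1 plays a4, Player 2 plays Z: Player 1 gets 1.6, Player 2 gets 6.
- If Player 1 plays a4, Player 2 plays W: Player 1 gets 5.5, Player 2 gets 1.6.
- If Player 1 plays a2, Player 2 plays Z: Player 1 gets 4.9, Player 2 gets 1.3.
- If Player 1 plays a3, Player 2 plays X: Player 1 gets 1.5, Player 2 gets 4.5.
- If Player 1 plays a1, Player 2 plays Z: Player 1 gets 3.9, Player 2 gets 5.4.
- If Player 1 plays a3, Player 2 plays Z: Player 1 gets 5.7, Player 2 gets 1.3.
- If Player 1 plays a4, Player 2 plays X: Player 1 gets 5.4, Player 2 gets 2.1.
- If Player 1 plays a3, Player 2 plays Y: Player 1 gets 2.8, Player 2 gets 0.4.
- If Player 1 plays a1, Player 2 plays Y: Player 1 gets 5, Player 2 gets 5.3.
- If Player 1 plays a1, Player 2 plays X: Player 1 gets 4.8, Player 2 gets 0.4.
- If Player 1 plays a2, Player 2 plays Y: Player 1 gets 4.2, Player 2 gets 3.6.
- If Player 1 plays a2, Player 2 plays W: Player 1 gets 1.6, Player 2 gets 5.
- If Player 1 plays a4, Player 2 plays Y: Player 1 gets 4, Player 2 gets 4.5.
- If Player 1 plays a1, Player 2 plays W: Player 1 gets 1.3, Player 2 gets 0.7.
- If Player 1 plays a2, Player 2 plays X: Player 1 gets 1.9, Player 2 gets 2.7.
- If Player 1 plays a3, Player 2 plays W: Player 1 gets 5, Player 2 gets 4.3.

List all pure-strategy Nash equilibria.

Player 1 against W: payoffs 1.3, 1.6, 5, 5.5 → best response a4.
Player 1 against X: payoffs 4.8, 1.9, 1.5, 5.4 → best response a4.
Player 1 against Y: payoffs 5, 4.2, 2.8, 4 → best response a1.
Player 1 against Z: payoffs 3.9, 4.9, 5.7, 1.6 → best response a3.
Player 2 against a1: payoffs 0.7, 0.4, 5.3, 5.4 → best response Z.
Player 2 against a2: payoffs 5, 2.7, 3.6, 1.3 → best response W.
Player 2 against a3: payoffs 4.3, 4.5, 0.4, 1.3 → best response X.
Player 2 against a4: payoffs 1.6, 2.1, 4.5, 6 → best response Z.
No profile is a mutual best response for all players.

This game has no pure Nash equilibrium.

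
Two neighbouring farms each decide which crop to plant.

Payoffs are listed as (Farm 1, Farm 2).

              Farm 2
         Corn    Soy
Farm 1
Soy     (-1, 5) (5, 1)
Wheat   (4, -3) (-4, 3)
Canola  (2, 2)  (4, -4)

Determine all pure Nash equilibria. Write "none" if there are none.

Farm 1 against Corn: payoffs -1, 4, 2 → best response Wheat.
Farm 1 against Soy: payoffs 5, -4, 4 → best response Soy.
Farm 2 against Soy: payoffs 5, 1 → best response Corn.
Farm 2 against Wheat: payoffs -3, 3 → best response Soy.
Farm 2 against Canola: payoffs 2, -4 → best response Corn.
No profile is a mutual best response for all players.

This game has no pure Nash equilibrium.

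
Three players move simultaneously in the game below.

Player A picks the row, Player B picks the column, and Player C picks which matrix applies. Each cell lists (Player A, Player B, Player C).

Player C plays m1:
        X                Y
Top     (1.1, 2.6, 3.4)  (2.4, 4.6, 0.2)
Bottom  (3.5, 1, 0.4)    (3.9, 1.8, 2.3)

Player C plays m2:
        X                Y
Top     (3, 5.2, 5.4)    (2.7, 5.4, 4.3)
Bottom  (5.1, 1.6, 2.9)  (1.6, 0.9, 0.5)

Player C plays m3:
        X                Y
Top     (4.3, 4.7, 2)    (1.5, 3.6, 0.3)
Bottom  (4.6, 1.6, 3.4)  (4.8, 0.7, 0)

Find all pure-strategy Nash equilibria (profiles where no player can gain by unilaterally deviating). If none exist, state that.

Player A against (X, m1): payoffs 1.1, 3.5 → best response Bottom.
Player A against (X, m2): payoffs 3, 5.1 → best response Bottom.
Player A against (X, m3): payoffs 4.3, 4.6 → best response Bottom.
Player A against (Y, m1): payoffs 2.4, 3.9 → best response Bottom.
Player A against (Y, m2): payoffs 2.7, 1.6 → best response Top.
Player A against (Y, m3): payoffs 1.5, 4.8 → best response Bottom.
Player B against (Top, m1): payoffs 2.6, 4.6 → best response Y.
Player B against (Top, m2): payoffs 5.2, 5.4 → best response Y.
Player B against (Top, m3): payoffs 4.7, 3.6 → best response X.
Player B against (Bottom, m1): payoffs 1, 1.8 → best response Y.
Player B against (Bottom, m2): payoffs 1.6, 0.9 → best response X.
Player B against (Bottom, m3): payoffs 1.6, 0.7 → best response X.
Player C against (Top, X): payoffs 3.4, 5.4, 2 → best response m2.
Player C against (Top, Y): payoffs 0.2, 4.3, 0.3 → best response m2.
Player C against (Bottom, X): payoffs 0.4, 2.9, 3.4 → best response m3.
Player C against (Bottom, Y): payoffs 2.3, 0.5, 0 → best response m1.
Mutual best responses: (Top, Y, m2); (Bottom, X, m3); (Bottom, Y, m1).

(Top, Y, m2), (Bottom, X, m3), (Bottom, Y, m1)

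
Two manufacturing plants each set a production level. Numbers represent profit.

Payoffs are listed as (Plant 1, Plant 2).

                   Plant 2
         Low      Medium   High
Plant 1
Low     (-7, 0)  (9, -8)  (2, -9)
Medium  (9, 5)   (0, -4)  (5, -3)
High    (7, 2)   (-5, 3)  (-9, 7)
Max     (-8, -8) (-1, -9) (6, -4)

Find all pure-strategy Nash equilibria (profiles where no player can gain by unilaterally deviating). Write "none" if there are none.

Pure-strategy Nash equilibria: (Medium, Low), (Max, High)

(Low, Low): Plant 1 can switch to Medium (-7 → 9). Not NE.
(Low, Medium): Plant 2 can switch to Low (-8 → 0). Not NE.
(Low, High): Plant 1 can switch to Medium (2 → 5). Not NE.
(Medium, Low): Plant 1 gets 9, best alternative 7; Plant 2 gets 5, best alternative -3. No profitable deviation — NE.
(Medium, Medium): Plant 1 can switch to Low (0 → 9). Not NE.
(Medium, High): Plant 1 can switch to Max (5 → 6). Not NE.
(High, Low): Plant 1 can switch to Medium (7 → 9). Not NE.
(High, Medium): Plant 1 can switch to Low (-5 → 9). Not NE.
(High, High): Plant 1 can switch to Low (-9 → 2). Not NE.
(Max, High): Plant 1 gets 6, best alternative 5; Plant 2 gets -4, best alternative -8. No profitable deviation — NE.
(The remaining 2 profiles each have a profitable deviation by the same check.)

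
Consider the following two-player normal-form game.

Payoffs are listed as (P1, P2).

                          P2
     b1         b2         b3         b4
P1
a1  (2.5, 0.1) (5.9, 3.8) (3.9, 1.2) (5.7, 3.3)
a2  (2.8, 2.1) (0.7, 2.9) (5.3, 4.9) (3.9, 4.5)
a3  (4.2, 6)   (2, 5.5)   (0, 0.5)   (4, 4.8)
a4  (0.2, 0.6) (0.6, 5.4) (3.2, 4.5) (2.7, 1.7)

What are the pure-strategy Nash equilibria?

P1 against b1: payoffs 2.5, 2.8, 4.2, 0.2 → best response a3.
P1 against b2: payoffs 5.9, 0.7, 2, 0.6 → best response a1.
P1 against b3: payoffs 3.9, 5.3, 0, 3.2 → best response a2.
P1 against b4: payoffs 5.7, 3.9, 4, 2.7 → best response a1.
P2 against a1: payoffs 0.1, 3.8, 1.2, 3.3 → best response b2.
P2 against a2: payoffs 2.1, 2.9, 4.9, 4.5 → best response b3.
P2 against a3: payoffs 6, 5.5, 0.5, 4.8 → best response b1.
P2 against a4: payoffs 0.6, 5.4, 4.5, 1.7 → best response b2.
Mutual best responses: (a1, b2); (a2, b3); (a3, b1).

The pure Nash equilibria are (a1, b2), (a2, b3), (a3, b1).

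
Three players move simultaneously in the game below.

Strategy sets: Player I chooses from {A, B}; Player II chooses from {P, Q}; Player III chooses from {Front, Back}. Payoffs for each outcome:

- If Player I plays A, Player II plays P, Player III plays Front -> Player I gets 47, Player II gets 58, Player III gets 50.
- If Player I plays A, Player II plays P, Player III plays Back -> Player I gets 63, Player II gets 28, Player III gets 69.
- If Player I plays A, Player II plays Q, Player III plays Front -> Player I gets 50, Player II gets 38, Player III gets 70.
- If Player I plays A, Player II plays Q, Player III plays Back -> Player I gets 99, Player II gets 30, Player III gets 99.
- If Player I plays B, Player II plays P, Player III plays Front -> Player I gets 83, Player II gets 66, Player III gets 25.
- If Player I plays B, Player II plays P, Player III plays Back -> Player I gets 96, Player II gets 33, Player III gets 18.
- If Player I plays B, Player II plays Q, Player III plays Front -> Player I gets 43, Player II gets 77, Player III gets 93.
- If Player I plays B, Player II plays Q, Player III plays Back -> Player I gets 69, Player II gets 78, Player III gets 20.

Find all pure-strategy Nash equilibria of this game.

Pure NE: (A, Q, Back)

For each strategy profile, look for a profitable unilateral deviation.
(A, P, Front): Player I can switch to B (47 → 83). Not NE.
(A, P, Back): Player I can switch to B (63 → 96). Not NE.
(A, Q, Front): Player II can switch to P (38 → 58). Not NE.
(A, Q, Back): Player I gets 99, best alternative 69; Player II gets 30, best alternative 28; Player III gets 99, best alternative 70. No profitable deviation — NE.
(B, P, Front): Player II can switch to Q (66 → 77). Not NE.
(B, P, Back): Player II can switch to Q (33 → 78). Not NE.
(B, Q, Front): Player I can switch to A (43 → 50). Not NE.
(B, Q, Back): Player I can switch to A (69 → 99). Not NE.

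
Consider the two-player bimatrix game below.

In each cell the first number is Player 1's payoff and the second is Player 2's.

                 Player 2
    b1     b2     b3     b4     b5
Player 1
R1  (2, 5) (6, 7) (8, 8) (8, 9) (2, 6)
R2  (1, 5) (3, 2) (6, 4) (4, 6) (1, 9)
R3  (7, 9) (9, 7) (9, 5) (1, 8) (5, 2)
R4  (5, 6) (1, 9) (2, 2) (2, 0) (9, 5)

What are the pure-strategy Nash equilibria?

(R1, b4) and (R3, b1)

(R1, b1): Player 1 can switch to R3 (2 → 7). Not NE.
(R1, b2): Player 1 can switch to R3 (6 → 9). Not NE.
(R1, b3): Player 1 can switch to R3 (8 → 9). Not NE.
(R1, b4): Player 1 gets 8, best alternative 4; Player 2 gets 9, best alternative 8. No profitable deviation — NE.
(R1, b5): Player 1 can switch to R3 (2 → 5). Not NE.
(R2, b1): Player 1 can switch to R1 (1 → 2). Not NE.
(R2, b2): Player 1 can switch to R1 (3 → 6). Not NE.
(R3, b1): Player 1 gets 7, best alternative 5; Player 2 gets 9, best alternative 8. No profitable deviation — NE.
(The remaining 12 profiles each have a profitable deviation by the same check.)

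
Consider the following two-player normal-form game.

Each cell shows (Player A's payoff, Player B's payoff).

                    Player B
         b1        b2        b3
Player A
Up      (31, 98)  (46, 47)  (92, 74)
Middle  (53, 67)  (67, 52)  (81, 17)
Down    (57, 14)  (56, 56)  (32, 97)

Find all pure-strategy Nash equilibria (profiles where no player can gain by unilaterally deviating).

This game has no pure Nash equilibrium.

Mark each player's best response to every combination of opponents' strategies; a profile where every player is best-responding is a pure Nash equilibrium.
Player A against b1: payoffs 31, 53, 57 → best response Down.
Player A against b2: payoffs 46, 67, 56 → best response Middle.
Player A against b3: payoffs 92, 81, 32 → best response Up.
Player B against Up: payoffs 98, 47, 74 → best response b1.
Player B against Middle: payoffs 67, 52, 17 → best response b1.
Player B against Down: payoffs 14, 56, 97 → best response b3.
No profile is a mutual best response for all players.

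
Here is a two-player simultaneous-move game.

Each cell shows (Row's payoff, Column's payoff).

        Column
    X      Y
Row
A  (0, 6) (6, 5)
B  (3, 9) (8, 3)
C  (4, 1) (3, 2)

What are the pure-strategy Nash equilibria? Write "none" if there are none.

There is no pure-strategy Nash equilibrium.

Check each profile: it is a Nash equilibrium iff no player can strictly gain by switching unilaterally.
(A, X): Row can switch to B (0 → 3). Not NE.
(A, Y): Row can switch to B (6 → 8). Not NE.
(B, X): Row can switch to C (3 → 4). Not NE.
(B, Y): Column can switch to X (3 → 9). Not NE.
(C, X): Column can switch to Y (1 → 2). Not NE.
(C, Y): Row can switch to A (3 → 6). Not NE.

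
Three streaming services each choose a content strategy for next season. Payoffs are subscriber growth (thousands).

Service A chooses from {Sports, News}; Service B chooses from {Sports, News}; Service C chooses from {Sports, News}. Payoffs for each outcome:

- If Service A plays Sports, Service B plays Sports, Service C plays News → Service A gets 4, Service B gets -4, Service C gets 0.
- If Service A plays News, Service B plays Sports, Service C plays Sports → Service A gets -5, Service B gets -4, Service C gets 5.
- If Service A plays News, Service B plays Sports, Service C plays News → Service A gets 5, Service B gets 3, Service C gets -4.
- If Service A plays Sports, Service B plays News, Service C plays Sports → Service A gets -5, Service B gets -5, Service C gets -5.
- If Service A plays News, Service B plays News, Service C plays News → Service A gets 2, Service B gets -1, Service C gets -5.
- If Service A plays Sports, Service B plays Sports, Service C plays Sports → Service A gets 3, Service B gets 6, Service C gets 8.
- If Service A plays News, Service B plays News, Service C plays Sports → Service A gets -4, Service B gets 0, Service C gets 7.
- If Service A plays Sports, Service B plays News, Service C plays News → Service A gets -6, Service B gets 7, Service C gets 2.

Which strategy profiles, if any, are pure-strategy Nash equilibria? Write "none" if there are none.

(Sports, Sports, Sports); (News, News, Sports)

Service A against (Sports, Sports): payoffs 3, -5 → best response Sports.
Service A against (Sports, News): payoffs 4, 5 → best response News.
Service A against (News, Sports): payoffs -5, -4 → best response News.
Service A against (News, News): payoffs -6, 2 → best response News.
Service B against (Sports, Sports): payoffs 6, -5 → best response Sports.
Service B against (Sports, News): payoffs -4, 7 → best response News.
Service B against (News, Sports): payoffs -4, 0 → best response News.
Service B against (News, News): payoffs 3, -1 → best response Sports.
Service C against (Sports, Sports): payoffs 8, 0 → best response Sports.
Service C against (Sports, News): payoffs -5, 2 → best response News.
Service C against (News, Sports): payoffs 5, -4 → best response Sports.
Service C against (News, News): payoffs 7, -5 → best response Sports.
Mutual best responses: (Sports, Sports, Sports); (News, News, Sports).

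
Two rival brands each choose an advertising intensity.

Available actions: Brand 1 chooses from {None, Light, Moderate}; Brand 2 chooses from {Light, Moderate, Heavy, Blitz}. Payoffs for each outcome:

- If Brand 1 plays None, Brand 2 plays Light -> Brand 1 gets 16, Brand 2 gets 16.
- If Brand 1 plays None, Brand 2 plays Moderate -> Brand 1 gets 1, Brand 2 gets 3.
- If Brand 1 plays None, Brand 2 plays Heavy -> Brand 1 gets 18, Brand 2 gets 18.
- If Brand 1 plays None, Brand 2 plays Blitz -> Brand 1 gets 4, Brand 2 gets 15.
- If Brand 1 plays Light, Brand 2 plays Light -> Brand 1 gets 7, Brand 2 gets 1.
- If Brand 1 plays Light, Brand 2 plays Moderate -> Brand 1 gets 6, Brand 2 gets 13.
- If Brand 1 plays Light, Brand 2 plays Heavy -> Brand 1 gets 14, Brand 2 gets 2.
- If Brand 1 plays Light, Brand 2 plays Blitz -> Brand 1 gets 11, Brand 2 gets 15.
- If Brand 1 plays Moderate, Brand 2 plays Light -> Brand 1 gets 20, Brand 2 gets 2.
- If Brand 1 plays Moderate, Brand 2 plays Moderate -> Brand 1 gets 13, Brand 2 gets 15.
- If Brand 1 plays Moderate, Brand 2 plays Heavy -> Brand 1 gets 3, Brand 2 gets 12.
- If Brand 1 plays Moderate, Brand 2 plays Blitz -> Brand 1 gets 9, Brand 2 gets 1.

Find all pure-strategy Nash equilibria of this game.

Brand 1 against Light: payoffs 16, 7, 20 → best response Moderate.
Brand 1 against Moderate: payoffs 1, 6, 13 → best response Moderate.
Brand 1 against Heavy: payoffs 18, 14, 3 → best response None.
Brand 1 against Blitz: payoffs 4, 11, 9 → best response Light.
Brand 2 against None: payoffs 16, 3, 18, 15 → best response Heavy.
Brand 2 against Light: payoffs 1, 13, 2, 15 → best response Blitz.
Brand 2 against Moderate: payoffs 2, 15, 12, 1 → best response Moderate.
Mutual best responses: (None, Heavy); (Light, Blitz); (Moderate, Moderate).

(None, Heavy) and (Light, Blitz) and (Moderate, Moderate)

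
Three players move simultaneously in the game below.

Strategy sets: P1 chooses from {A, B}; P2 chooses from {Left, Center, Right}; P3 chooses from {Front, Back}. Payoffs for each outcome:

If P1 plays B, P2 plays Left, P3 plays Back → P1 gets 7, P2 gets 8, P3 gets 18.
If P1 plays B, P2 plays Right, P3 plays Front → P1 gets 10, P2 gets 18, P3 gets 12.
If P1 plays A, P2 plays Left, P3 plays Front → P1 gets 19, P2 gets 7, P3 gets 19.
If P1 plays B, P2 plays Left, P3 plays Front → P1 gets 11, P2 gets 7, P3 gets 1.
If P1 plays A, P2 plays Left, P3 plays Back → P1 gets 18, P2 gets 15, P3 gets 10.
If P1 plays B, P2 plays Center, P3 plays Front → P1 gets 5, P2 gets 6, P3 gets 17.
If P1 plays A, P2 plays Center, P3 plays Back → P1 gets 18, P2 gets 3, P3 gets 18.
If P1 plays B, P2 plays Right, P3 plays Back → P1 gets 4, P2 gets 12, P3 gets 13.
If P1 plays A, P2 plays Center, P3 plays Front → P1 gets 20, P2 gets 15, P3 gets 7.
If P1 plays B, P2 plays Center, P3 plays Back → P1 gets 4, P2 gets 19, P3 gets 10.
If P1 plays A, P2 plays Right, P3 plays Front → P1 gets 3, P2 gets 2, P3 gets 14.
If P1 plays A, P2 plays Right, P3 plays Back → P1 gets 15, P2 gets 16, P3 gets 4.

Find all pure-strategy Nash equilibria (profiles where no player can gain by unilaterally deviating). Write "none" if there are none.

P1 against (Left, Front): payoffs 19, 11 → best response A.
P1 against (Left, Back): payoffs 18, 7 → best response A.
P1 against (Center, Front): payoffs 20, 5 → best response A.
P1 against (Center, Back): payoffs 18, 4 → best response A.
P1 against (Right, Front): payoffs 3, 10 → best response B.
P1 against (Right, Back): payoffs 15, 4 → best response A.
P2 against (A, Front): payoffs 7, 15, 2 → best response Center.
P2 against (A, Back): payoffs 15, 3, 16 → best response Right.
P2 against (B, Front): payoffs 7, 6, 18 → best response Right.
P2 against (B, Back): payoffs 8, 19, 12 → best response Center.
P3 against (A, Left): payoffs 19, 10 → best response Front.
P3 against (A, Center): payoffs 7, 18 → best response Back.
P3 against (A, Right): payoffs 14, 4 → best response Front.
P3 against (B, Left): payoffs 1, 18 → best response Back.
P3 against (B, Center): payoffs 17, 10 → best response Front.
P3 against (B, Right): payoffs 12, 13 → best response Back.
No profile is a mutual best response for all players.

none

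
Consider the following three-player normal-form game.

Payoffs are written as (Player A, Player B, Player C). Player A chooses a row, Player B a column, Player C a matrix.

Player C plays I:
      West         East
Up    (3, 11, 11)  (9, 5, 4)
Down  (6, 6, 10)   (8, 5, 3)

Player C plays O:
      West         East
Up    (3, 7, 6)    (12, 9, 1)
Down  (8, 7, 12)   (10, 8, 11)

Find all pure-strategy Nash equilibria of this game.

For each strategy profile, look for a profitable unilateral deviation.
(Up, West, I): Player A can switch to Down (3 → 6). Not NE.
(Up, West, O): Player A can switch to Down (3 → 8). Not NE.
(Up, East, I): Player B can switch to West (5 → 11). Not NE.
(Up, East, O): Player C can switch to I (1 → 4). Not NE.
(Down, West, I): Player C can switch to O (10 → 12). Not NE.
(Down, West, O): Player B can switch to East (7 → 8). Not NE.
(Down, East, I): Player A can switch to Up (8 → 9). Not NE.
(Down, East, O): Player A can switch to Up (10 → 12). Not NE.

There is no pure-strategy Nash equilibrium.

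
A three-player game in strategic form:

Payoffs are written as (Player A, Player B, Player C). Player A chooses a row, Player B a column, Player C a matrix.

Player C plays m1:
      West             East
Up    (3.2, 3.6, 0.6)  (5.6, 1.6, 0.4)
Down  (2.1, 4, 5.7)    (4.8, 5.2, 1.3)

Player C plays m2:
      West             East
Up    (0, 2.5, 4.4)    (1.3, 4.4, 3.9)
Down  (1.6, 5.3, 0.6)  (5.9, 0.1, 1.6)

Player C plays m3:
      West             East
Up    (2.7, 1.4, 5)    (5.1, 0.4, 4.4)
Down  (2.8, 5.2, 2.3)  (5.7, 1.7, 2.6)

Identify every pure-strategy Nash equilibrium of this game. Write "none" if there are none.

Player A against (West, m1): payoffs 3.2, 2.1 → best response Up.
Player A against (West, m2): payoffs 0, 1.6 → best response Down.
Player A against (West, m3): payoffs 2.7, 2.8 → best response Down.
Player A against (East, m1): payoffs 5.6, 4.8 → best response Up.
Player A against (East, m2): payoffs 1.3, 5.9 → best response Down.
Player A against (East, m3): payoffs 5.1, 5.7 → best response Down.
Player B against (Up, m1): payoffs 3.6, 1.6 → best response West.
Player B against (Up, m2): payoffs 2.5, 4.4 → best response East.
Player B against (Up, m3): payoffs 1.4, 0.4 → best response West.
Player B against (Down, m1): payoffs 4, 5.2 → best response East.
Player B against (Down, m2): payoffs 5.3, 0.1 → best response West.
Player B against (Down, m3): payoffs 5.2, 1.7 → best response West.
Player C against (Up, West): payoffs 0.6, 4.4, 5 → best response m3.
Player C against (Up, East): payoffs 0.4, 3.9, 4.4 → best response m3.
Player C against (Down, West): payoffs 5.7, 0.6, 2.3 → best response m1.
Player C against (Down, East): payoffs 1.3, 1.6, 2.6 → best response m3.
No profile is a mutual best response for all players.

There is no pure-strategy Nash equilibrium.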